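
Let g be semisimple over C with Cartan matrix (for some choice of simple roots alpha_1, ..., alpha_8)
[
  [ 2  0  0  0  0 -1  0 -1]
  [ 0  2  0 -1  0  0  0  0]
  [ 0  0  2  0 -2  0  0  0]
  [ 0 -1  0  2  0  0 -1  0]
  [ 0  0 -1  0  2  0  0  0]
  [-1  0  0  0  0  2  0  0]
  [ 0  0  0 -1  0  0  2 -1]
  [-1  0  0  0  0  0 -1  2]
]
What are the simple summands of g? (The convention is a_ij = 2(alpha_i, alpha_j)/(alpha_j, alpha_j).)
A_6 + B_2

The diagram associated to this matrix has two connected components: the simple roots {alpha_1, alpha_2, alpha_4, alpha_6, alpha_7, alpha_8} form a chain of 6 nodes with single edges (A_6), and {alpha_3, alpha_5} form a chain of 2 nodes with a double edge at one end; the terminal node there is the unique short simple root (B_2). A semisimple Lie algebra decomposes uniquely as the direct sum of simple ideals, one per connected component of its Dynkin diagram, so g ≅ A_6 ⊕ B_2 (dimension 48 + 10 = 58).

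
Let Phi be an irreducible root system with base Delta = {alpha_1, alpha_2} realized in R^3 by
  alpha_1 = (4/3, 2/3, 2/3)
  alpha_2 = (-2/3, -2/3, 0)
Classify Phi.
G_2

Compute the Cartan integers a_ij = 2(alpha_i, alpha_j)/(alpha_j, alpha_j); the resulting 2x2 Cartan matrix is
[[2, -3], [-1, 2]].
The roots have two lengths (squared-length ratio 3:1); the short ones are alpha_{2}. The associated Dynkin diagram is two nodes joined by a triple edge (G_2), so the type is G_2.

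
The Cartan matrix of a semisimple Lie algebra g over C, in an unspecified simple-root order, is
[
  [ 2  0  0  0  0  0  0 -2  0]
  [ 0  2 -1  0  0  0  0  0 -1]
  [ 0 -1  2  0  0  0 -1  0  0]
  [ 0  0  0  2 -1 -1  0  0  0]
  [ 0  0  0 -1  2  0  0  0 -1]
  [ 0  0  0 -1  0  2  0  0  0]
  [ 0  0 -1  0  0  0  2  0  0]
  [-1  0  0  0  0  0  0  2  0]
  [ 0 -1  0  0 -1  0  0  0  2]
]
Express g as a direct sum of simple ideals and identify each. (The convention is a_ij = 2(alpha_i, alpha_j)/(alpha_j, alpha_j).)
A_7 ⊕ B_2

The diagram associated to this matrix has two connected components: the simple roots {alpha_2, alpha_3, alpha_4, alpha_5, alpha_6, alpha_7, alpha_9} form a chain of 7 nodes with single edges (A_7), and {alpha_1, alpha_8} form a chain of 2 nodes with a double edge at one end; the terminal node there is the unique short simple root (B_2). A semisimple Lie algebra decomposes uniquely as the direct sum of simple ideals, one per connected component of its Dynkin diagram, so g ≅ A_7 ⊕ B_2 (dimension 63 + 10 = 73).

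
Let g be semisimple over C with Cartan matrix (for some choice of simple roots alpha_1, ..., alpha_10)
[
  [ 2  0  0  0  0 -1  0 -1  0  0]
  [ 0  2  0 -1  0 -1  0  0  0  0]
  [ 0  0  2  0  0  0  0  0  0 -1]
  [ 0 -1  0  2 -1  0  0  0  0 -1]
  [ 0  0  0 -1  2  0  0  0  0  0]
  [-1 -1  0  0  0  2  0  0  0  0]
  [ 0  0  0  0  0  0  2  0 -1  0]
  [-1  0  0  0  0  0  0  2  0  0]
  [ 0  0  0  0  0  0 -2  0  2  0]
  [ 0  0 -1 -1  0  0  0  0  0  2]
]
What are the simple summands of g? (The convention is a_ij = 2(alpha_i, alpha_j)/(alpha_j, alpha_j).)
The diagram associated to this matrix has two connected components: the simple roots {alpha_7, alpha_9} form a chain of 2 nodes with a double edge at one end; the terminal node there is the unique short simple root (B_2), and {alpha_1, alpha_2, alpha_3, alpha_4, alpha_5, alpha_6, alpha_8, alpha_10} form a chain of 7 nodes with one extra node attached to the third node from one end (E_8). A semisimple Lie algebra decomposes uniquely as the direct sum of simple ideals, one per connected component of its Dynkin diagram, so g ≅ B_2 ⊕ E_8 (dimension 10 + 248 = 258).

B_2 + E_8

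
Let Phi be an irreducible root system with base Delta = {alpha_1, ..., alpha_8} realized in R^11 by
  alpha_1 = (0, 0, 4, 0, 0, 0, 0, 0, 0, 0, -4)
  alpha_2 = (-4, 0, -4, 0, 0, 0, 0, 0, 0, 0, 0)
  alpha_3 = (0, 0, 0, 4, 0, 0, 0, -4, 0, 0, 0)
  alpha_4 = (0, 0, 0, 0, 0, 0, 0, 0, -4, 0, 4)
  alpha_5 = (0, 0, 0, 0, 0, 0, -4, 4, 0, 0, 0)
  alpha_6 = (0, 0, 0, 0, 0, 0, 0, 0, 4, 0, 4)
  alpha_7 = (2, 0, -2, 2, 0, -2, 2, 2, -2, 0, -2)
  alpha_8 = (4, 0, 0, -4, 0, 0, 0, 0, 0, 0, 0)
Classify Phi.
E_8

Compute the Cartan integers a_ij = 2(alpha_i, alpha_j)/(alpha_j, alpha_j); the resulting 8x8 Cartan matrix is
[[2, -1, 0, -1, 0, -1, 0, 0], [-1, 2, 0, 0, 0, 0, 0, -1], [0, 0, 2, 0, -1, 0, 0, -1], [-1, 0, 0, 2, 0, 0, 0, 0], [0, 0, -1, 0, 2, 0, 0, 0], [-1, 0, 0, 0, 0, 2, -1, 0], [0, 0, 0, 0, 0, -1, 2, 0], [0, -1, -1, 0, 0, 0, 0, 2]].
All simple roots have the same length, so the diagram is simply laced. The associated Dynkin diagram is a chain of 7 nodes with one extra node attached to the third node from one end (E_8), so the type is E_8.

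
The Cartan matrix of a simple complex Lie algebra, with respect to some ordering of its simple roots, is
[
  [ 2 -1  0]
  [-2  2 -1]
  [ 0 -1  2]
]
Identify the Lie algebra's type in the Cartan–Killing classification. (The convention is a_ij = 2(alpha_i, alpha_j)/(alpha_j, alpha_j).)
B3

The matrix has rank 3 with 2's on the diagonal. Reading the off-diagonal entries as Dynkin edges (a single edge where a_ij = a_ji = -1; a double or triple edge where a_ij * a_ji = 2 or 3), the diagram is a chain of 3 nodes with a double edge at one end; the terminal node there is the unique short simple root (B_3). One simple-root ordering that puts it in standard form is (alpha_3, alpha_2, alpha_1). So the algebra is type B_3, i.e. so(7).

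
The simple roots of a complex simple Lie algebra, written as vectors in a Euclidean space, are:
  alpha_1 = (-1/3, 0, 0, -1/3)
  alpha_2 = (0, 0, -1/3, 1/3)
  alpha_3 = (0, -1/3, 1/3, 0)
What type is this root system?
Compute the Cartan integers a_ij = 2(alpha_i, alpha_j)/(alpha_j, alpha_j); the resulting 3x3 Cartan matrix is
[[2, -1, 0], [-1, 2, -1], [0, -1, 2]].
All simple roots have the same length, so the diagram is simply laced. The associated Dynkin diagram is a chain of 3 nodes with single edges (A_3), so the type is A_3 (the algebra sl(4)).

A3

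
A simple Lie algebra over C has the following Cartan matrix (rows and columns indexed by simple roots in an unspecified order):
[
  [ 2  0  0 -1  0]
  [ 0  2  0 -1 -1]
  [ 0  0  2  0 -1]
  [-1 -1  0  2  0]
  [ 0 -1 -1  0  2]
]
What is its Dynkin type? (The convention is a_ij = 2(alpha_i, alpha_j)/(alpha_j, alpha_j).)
type A_5

The matrix has rank 5 with 2's on the diagonal. Reading the off-diagonal entries as Dynkin edges (a single edge where a_ij = a_ji = -1; a double or triple edge where a_ij * a_ji = 2 or 3), the diagram is a chain of 5 nodes with single edges (A_5). One simple-root ordering that puts it in standard form is (alpha_1, alpha_4, alpha_2, alpha_5, alpha_3). So the algebra is type A_5, i.e. sl(6).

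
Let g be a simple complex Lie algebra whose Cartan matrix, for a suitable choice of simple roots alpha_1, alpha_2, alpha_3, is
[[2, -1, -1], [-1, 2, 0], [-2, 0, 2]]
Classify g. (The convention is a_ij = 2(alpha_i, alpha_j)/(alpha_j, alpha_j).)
C_3

The matrix has rank 3 with 2's on the diagonal. Reading the off-diagonal entries as Dynkin edges (a single edge where a_ij = a_ji = -1; a double or triple edge where a_ij * a_ji = 2 or 3), the diagram is a chain of 3 nodes with a double edge at one end; the terminal node there is the unique long simple root (C_3). One simple-root ordering that puts it in standard form is (alpha_2, alpha_1, alpha_3). So the algebra is type C_3, i.e. sp(6).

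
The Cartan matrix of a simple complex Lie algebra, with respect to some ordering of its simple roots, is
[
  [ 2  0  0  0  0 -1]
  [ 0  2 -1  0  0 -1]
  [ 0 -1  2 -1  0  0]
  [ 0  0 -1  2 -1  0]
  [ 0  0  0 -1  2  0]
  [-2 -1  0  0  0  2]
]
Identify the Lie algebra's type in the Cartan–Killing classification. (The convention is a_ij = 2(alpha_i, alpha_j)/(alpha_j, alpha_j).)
B_6 (so(13))

The matrix has rank 6 with 2's on the diagonal. Reading the off-diagonal entries as Dynkin edges (a single edge where a_ij = a_ji = -1; a double or triple edge where a_ij * a_ji = 2 or 3), the diagram is a chain of 6 nodes with a double edge at one end; the terminal node there is the unique short simple root (B_6). One simple-root ordering that puts it in standard form is (alpha_5, alpha_4, alpha_3, alpha_2, alpha_6, alpha_1). So the algebra is type B_6, i.e. so(13).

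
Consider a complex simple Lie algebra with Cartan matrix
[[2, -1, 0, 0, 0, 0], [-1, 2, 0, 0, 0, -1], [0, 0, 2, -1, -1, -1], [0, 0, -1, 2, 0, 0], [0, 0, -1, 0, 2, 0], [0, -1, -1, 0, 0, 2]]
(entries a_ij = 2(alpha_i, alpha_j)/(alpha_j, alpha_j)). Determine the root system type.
D_6 (so(12))

The matrix has rank 6 with 2's on the diagonal. Reading the off-diagonal entries as Dynkin edges (a single edge where a_ij = a_ji = -1; a double or triple edge where a_ij * a_ji = 2 or 3), the diagram is a chain of 4 nodes with a fork of two nodes at one end (D_6). One simple-root ordering that puts it in standard form is (alpha_1, alpha_2, alpha_6, alpha_3, alpha_5, alpha_4). So the algebra is type D_6, i.e. so(12).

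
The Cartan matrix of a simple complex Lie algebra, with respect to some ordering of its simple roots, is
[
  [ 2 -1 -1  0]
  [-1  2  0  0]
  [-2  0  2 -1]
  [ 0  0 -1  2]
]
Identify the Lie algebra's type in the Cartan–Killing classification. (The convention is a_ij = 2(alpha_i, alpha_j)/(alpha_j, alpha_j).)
The matrix has rank 4 with 2's on the diagonal. Reading the off-diagonal entries as Dynkin edges (a single edge where a_ij = a_ji = -1; a double or triple edge where a_ij * a_ji = 2 or 3), the diagram is a chain of 4 nodes with a double edge between the middle two (F_4). One simple-root ordering that puts it in standard form is (alpha_4, alpha_3, alpha_1, alpha_2). So the algebra is type F_4.

type F_4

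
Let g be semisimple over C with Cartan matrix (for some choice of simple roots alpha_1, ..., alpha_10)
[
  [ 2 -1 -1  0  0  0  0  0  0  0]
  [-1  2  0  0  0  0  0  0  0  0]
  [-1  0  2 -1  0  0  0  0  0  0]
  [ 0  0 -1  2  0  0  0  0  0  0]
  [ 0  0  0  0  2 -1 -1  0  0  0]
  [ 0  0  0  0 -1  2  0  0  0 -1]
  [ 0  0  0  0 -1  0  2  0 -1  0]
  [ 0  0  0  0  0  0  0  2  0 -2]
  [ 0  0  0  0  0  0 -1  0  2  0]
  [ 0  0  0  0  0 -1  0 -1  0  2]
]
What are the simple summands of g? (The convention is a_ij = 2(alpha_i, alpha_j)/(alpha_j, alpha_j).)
A4 + C6

The diagram associated to this matrix has two connected components: the simple roots {alpha_1, alpha_2, alpha_3, alpha_4} form a chain of 4 nodes with single edges (A_4), and {alpha_5, alpha_6, alpha_7, alpha_8, alpha_9, alpha_10} form a chain of 6 nodes with a double edge at one end; the terminal node there is the unique long simple root (C_6). A semisimple Lie algebra decomposes uniquely as the direct sum of simple ideals, one per connected component of its Dynkin diagram, so g ≅ A_4 ⊕ C_6 (dimension 24 + 78 = 102).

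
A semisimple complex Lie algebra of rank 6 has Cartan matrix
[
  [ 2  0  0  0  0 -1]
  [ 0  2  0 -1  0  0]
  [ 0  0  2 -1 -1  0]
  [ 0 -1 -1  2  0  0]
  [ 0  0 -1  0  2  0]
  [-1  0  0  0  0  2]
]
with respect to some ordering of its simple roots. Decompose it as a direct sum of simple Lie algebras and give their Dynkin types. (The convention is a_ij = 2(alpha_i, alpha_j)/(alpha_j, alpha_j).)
The diagram associated to this matrix has two connected components: the simple roots {alpha_1, alpha_6} form a chain of 2 nodes with single edges (A_2), and {alpha_2, alpha_3, alpha_4, alpha_5} form a chain of 4 nodes with single edges (A_4). A semisimple Lie algebra decomposes uniquely as the direct sum of simple ideals, one per connected component of its Dynkin diagram, so g ≅ A_2 ⊕ A_4 (dimension 8 + 24 = 32).

A2 + A4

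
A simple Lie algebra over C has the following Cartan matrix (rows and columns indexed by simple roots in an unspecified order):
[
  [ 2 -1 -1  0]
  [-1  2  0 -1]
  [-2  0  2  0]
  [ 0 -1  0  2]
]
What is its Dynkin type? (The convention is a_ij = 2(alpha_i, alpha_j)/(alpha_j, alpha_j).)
C_4 (sp(8))

The matrix has rank 4 with 2's on the diagonal. Reading the off-diagonal entries as Dynkin edges (a single edge where a_ij = a_ji = -1; a double or triple edge where a_ij * a_ji = 2 or 3), the diagram is a chain of 4 nodes with a double edge at one end; the terminal node there is the unique long simple root (C_4). One simple-root ordering that puts it in standard form is (alpha_4, alpha_2, alpha_1, alpha_3). So the algebra is type C_4, i.e. sp(8).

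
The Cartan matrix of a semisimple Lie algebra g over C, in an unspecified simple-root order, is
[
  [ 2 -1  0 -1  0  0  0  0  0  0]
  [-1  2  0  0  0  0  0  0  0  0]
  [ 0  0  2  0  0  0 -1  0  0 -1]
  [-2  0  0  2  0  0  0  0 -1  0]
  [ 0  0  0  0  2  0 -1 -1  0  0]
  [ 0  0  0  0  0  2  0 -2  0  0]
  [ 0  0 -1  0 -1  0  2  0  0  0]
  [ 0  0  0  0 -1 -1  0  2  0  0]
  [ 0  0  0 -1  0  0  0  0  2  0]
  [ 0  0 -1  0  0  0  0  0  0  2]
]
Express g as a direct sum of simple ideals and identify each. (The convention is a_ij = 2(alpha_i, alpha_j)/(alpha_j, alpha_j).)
The diagram associated to this matrix has two connected components: the simple roots {alpha_3, alpha_5, alpha_6, alpha_7, alpha_8, alpha_10} form a chain of 6 nodes with a double edge at one end; the terminal node there is the unique long simple root (C_6), and {alpha_1, alpha_2, alpha_4, alpha_9} form a chain of 4 nodes with a double edge between the middle two (F_4). A semisimple Lie algebra decomposes uniquely as the direct sum of simple ideals, one per connected component of its Dynkin diagram, so g ≅ C_6 ⊕ F_4 (dimension 78 + 52 = 130).

C_6 ⊕ F_4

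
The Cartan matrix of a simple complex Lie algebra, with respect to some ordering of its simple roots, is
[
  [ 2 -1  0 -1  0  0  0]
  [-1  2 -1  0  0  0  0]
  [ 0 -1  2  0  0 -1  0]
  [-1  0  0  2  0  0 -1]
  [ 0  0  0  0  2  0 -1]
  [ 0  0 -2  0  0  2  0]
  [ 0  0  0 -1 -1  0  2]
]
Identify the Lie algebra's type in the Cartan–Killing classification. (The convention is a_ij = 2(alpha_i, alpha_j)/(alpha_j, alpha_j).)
C7

The matrix has rank 7 with 2's on the diagonal. Reading the off-diagonal entries as Dynkin edges (a single edge where a_ij = a_ji = -1; a double or triple edge where a_ij * a_ji = 2 or 3), the diagram is a chain of 7 nodes with a double edge at one end; the terminal node there is the unique long simple root (C_7). One simple-root ordering that puts it in standard form is (alpha_5, alpha_7, alpha_4, alpha_1, alpha_2, alpha_3, alpha_6). So the algebra is type C_7, i.e. sp(14).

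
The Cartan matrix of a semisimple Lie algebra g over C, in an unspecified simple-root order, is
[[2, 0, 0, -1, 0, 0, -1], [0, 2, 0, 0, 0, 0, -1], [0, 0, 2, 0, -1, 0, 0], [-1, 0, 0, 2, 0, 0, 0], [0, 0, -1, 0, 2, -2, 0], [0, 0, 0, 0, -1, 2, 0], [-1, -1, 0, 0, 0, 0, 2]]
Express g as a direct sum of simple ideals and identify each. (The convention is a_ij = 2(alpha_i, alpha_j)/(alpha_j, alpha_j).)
A_4 + B_3

The diagram associated to this matrix has two connected components: the simple roots {alpha_1, alpha_2, alpha_4, alpha_7} form a chain of 4 nodes with single edges (A_4), and {alpha_3, alpha_5, alpha_6} form a chain of 3 nodes with a double edge at one end; the terminal node there is the unique short simple root (B_3). A semisimple Lie algebra decomposes uniquely as the direct sum of simple ideals, one per connected component of its Dynkin diagram, so g ≅ A_4 ⊕ B_3 (dimension 24 + 21 = 45).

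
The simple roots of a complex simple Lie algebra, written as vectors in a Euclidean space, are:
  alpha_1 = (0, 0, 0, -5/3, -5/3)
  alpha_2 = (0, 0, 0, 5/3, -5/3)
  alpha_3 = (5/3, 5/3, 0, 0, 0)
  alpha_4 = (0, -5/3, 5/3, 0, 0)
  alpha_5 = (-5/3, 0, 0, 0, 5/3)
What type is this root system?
Compute the Cartan integers a_ij = 2(alpha_i, alpha_j)/(alpha_j, alpha_j); the resulting 5x5 Cartan matrix is
[[2, 0, 0, 0, -1], [0, 2, 0, 0, -1], [0, 0, 2, -1, -1], [0, 0, -1, 2, 0], [-1, -1, -1, 0, 2]].
All simple roots have the same length, so the diagram is simply laced. The associated Dynkin diagram is a chain of 3 nodes with a fork of two nodes at one end (D_5), so the type is D_5 (the algebra so(10)).

type D_5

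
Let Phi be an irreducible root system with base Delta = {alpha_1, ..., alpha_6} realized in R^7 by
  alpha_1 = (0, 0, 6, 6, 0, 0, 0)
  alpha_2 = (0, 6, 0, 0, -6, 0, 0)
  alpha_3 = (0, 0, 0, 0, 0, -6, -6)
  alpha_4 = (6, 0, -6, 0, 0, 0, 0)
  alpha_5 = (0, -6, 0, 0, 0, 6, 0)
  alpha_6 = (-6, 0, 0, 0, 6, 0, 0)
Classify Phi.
A_6 (sl(7))

Compute the Cartan integers a_ij = 2(alpha_i, alpha_j)/(alpha_j, alpha_j); the resulting 6x6 Cartan matrix is
[[2, 0, 0, -1, 0, 0], [0, 2, 0, 0, -1, -1], [0, 0, 2, 0, -1, 0], [-1, 0, 0, 2, 0, -1], [0, -1, -1, 0, 2, 0], [0, -1, 0, -1, 0, 2]].
All simple roots have the same length, so the diagram is simply laced. The associated Dynkin diagram is a chain of 6 nodes with single edges (A_6), so the type is A_6 (the algebra sl(7)).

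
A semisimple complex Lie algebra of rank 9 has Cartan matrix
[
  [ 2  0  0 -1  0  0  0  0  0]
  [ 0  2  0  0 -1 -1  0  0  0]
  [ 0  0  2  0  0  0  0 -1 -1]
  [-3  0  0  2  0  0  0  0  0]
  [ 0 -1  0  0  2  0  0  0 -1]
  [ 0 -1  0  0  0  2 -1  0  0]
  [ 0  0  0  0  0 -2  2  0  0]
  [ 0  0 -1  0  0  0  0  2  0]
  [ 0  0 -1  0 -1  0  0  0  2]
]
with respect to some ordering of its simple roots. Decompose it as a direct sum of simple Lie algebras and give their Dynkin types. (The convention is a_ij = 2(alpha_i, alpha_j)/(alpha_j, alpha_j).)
C_7 + G_2

The diagram associated to this matrix has two connected components: the simple roots {alpha_2, alpha_3, alpha_5, alpha_6, alpha_7, alpha_8, alpha_9} form a chain of 7 nodes with a double edge at one end; the terminal node there is the unique long simple root (C_7), and {alpha_1, alpha_4} form two nodes joined by a triple edge (G_2). A semisimple Lie algebra decomposes uniquely as the direct sum of simple ideals, one per connected component of its Dynkin diagram, so g ≅ C_7 ⊕ G_2 (dimension 105 + 14 = 119).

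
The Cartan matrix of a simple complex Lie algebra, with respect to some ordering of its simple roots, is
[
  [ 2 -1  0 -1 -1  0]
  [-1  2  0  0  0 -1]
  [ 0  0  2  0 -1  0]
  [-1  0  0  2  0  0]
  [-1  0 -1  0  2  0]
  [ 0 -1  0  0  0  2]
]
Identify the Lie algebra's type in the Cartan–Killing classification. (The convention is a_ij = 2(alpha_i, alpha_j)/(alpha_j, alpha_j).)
E_6

The matrix has rank 6 with 2's on the diagonal. Reading the off-diagonal entries as Dynkin edges (a single edge where a_ij = a_ji = -1; a double or triple edge where a_ij * a_ji = 2 or 3), the diagram is a chain of 5 nodes with one extra node attached to the third node from one end (E_6). One simple-root ordering that puts it in standard form is (alpha_3, alpha_4, alpha_5, alpha_1, alpha_2, alpha_6). So the algebra is type E_6.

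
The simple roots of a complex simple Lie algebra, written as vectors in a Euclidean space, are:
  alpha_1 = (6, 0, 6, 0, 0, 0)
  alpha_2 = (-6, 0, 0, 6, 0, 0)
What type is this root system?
A_2 (sl(3))

Compute the Cartan integers a_ij = 2(alpha_i, alpha_j)/(alpha_j, alpha_j); the resulting 2x2 Cartan matrix is
[[2, -1], [-1, 2]].
All simple roots have the same length, so the diagram is simply laced. The associated Dynkin diagram is a chain of 2 nodes with single edges (A_2), so the type is A_2 (the algebra sl(3)).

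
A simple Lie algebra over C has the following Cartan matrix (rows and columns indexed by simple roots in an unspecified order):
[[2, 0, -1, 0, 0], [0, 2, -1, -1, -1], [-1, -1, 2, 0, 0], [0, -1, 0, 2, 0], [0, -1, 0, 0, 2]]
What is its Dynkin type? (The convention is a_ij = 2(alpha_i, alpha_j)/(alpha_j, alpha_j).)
The matrix has rank 5 with 2's on the diagonal. Reading the off-diagonal entries as Dynkin edges (a single edge where a_ij = a_ji = -1; a double or triple edge where a_ij * a_ji = 2 or 3), the diagram is a chain of 3 nodes with a fork of two nodes at one end (D_5). One simple-root ordering that puts it in standard form is (alpha_1, alpha_3, alpha_2, alpha_5, alpha_4). So the algebra is type D_5, i.e. so(10).

D_5 (so(10))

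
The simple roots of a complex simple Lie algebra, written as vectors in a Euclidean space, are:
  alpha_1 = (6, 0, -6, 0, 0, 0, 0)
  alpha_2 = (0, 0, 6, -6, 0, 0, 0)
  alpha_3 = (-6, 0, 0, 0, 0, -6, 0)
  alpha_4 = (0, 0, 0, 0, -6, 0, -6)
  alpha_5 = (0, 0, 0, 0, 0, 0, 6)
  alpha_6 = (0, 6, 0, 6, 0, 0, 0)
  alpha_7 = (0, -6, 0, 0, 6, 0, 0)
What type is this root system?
B_7 (so(15))

Compute the Cartan integers a_ij = 2(alpha_i, alpha_j)/(alpha_j, alpha_j); the resulting 7x7 Cartan matrix is
[[2, -1, -1, 0, 0, 0, 0], [-1, 2, 0, 0, 0, -1, 0], [-1, 0, 2, 0, 0, 0, 0], [0, 0, 0, 2, -2, 0, -1], [0, 0, 0, -1, 2, 0, 0], [0, -1, 0, 0, 0, 2, -1], [0, 0, 0, -1, 0, -1, 2]].
The roots have two lengths (squared-length ratio 2:1); the short ones are alpha_{5}. The associated Dynkin diagram is a chain of 7 nodes with a double edge at one end; the terminal node there is the unique short simple root (B_7), so the type is B_7 (the algebra so(15)).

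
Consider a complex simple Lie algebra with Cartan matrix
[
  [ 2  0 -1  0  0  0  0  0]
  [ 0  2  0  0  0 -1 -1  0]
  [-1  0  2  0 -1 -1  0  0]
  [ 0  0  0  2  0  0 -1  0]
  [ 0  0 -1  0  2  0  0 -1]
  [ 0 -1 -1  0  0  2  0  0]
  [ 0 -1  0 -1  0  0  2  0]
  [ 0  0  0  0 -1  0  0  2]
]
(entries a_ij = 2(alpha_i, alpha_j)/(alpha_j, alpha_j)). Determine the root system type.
E8

The matrix has rank 8 with 2's on the diagonal. Reading the off-diagonal entries as Dynkin edges (a single edge where a_ij = a_ji = -1; a double or triple edge where a_ij * a_ji = 2 or 3), the diagram is a chain of 7 nodes with one extra node attached to the third node from one end (E_8). One simple-root ordering that puts it in standard form is (alpha_8, alpha_1, alpha_5, alpha_3, alpha_6, alpha_2, alpha_7, alpha_4). So the algebra is type E_8.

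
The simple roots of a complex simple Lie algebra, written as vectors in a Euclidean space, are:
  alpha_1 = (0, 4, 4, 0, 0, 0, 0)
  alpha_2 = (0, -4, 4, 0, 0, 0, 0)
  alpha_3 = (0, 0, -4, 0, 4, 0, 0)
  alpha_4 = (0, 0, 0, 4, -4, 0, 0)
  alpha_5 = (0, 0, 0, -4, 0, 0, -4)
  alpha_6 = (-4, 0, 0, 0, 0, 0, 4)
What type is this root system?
D_6 (so(12))

Compute the Cartan integers a_ij = 2(alpha_i, alpha_j)/(alpha_j, alpha_j); the resulting 6x6 Cartan matrix is
[[2, 0, -1, 0, 0, 0], [0, 2, -1, 0, 0, 0], [-1, -1, 2, -1, 0, 0], [0, 0, -1, 2, -1, 0], [0, 0, 0, -1, 2, -1], [0, 0, 0, 0, -1, 2]].
All simple roots have the same length, so the diagram is simply laced. The associated Dynkin diagram is a chain of 4 nodes with a fork of two nodes at one end (D_6), so the type is D_6 (the algebra so(12)).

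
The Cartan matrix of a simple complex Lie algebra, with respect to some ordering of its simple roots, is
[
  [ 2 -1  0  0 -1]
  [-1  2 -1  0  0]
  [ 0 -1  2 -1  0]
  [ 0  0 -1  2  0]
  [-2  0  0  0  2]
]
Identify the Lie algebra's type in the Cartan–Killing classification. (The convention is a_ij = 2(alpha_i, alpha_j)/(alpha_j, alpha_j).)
The matrix has rank 5 with 2's on the diagonal. Reading the off-diagonal entries as Dynkin edges (a single edge where a_ij = a_ji = -1; a double or triple edge where a_ij * a_ji = 2 or 3), the diagram is a chain of 5 nodes with a double edge at one end; the terminal node there is the unique long simple root (C_5). One simple-root ordering that puts it in standard form is (alpha_4, alpha_3, alpha_2, alpha_1, alpha_5). So the algebra is type C_5, i.e. sp(10).

type C_5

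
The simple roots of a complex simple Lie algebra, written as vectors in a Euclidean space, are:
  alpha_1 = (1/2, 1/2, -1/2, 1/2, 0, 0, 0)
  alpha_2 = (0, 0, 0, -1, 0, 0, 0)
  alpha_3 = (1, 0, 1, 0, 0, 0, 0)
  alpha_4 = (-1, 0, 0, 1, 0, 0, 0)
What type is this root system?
Compute the Cartan integers a_ij = 2(alpha_i, alpha_j)/(alpha_j, alpha_j); the resulting 4x4 Cartan matrix is
[[2, -1, 0, 0], [-1, 2, 0, -1], [0, 0, 2, -1], [0, -2, -1, 2]].
The roots have two lengths (squared-length ratio 2:1); the short ones are alpha_{1,2}. The associated Dynkin diagram is a chain of 4 nodes with a double edge between the middle two (F_4), so the type is F_4.

F4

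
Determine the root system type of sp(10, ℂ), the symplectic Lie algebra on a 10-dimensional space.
type C_5

This is sp(10), which has dimension 10(10+1)/2 = 55 and rank 10/2 = 5. In the classification of classical Lie algebras, the symplectic algebra sp(2n) has type C_n; here n = 5, so the Dynkin diagram is a chain of 5 nodes with a double edge at one end; the terminal node there is the unique long simple root (C_5). Hence the type is C_5.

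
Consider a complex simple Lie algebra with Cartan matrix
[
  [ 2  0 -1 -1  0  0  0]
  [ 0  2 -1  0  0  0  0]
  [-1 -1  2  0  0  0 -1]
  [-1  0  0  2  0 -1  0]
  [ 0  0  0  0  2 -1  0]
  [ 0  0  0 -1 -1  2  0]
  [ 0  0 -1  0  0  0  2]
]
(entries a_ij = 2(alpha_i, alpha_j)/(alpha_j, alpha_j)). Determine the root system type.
The matrix has rank 7 with 2's on the diagonal. Reading the off-diagonal entries as Dynkin edges (a single edge where a_ij = a_ji = -1; a double or triple edge where a_ij * a_ji = 2 or 3), the diagram is a chain of 5 nodes with a fork of two nodes at one end (D_7). One simple-root ordering that puts it in standard form is (alpha_5, alpha_6, alpha_4, alpha_1, alpha_3, alpha_2, alpha_7). So the algebra is type D_7, i.e. so(14).

type D_7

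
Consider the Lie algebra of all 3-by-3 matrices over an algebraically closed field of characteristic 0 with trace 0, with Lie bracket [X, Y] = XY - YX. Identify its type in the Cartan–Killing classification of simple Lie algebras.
This is sl(3), which has dimension 3^2 - 1 = 8 and rank 3 - 1 = 2 (a Cartan subalgebra is the diagonal traceless matrices). In the classification of classical Lie algebras, the special linear algebra sl(n+1) has type A_n; here n = 2, so the Dynkin diagram is a chain of 2 nodes with single edges (A_2). Hence the type is A_2.

A_2 (sl(3))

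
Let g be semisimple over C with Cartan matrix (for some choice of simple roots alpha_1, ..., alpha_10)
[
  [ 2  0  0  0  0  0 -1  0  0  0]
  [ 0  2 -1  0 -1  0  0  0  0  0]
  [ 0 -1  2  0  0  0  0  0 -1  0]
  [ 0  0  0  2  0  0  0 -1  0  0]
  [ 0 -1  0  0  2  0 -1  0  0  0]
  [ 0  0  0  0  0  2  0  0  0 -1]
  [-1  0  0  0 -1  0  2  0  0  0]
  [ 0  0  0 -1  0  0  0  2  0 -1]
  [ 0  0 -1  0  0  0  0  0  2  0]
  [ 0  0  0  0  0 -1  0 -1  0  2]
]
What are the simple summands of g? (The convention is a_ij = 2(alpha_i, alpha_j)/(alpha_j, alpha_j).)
The diagram associated to this matrix has two connected components: the simple roots {alpha_4, alpha_6, alpha_8, alpha_10} form a chain of 4 nodes with single edges (A_4), and {alpha_1, alpha_2, alpha_3, alpha_5, alpha_7, alpha_9} form a chain of 6 nodes with single edges (A_6). A semisimple Lie algebra decomposes uniquely as the direct sum of simple ideals, one per connected component of its Dynkin diagram, so g ≅ A_4 ⊕ A_6 (dimension 24 + 48 = 72).

A_4 ⊕ A_6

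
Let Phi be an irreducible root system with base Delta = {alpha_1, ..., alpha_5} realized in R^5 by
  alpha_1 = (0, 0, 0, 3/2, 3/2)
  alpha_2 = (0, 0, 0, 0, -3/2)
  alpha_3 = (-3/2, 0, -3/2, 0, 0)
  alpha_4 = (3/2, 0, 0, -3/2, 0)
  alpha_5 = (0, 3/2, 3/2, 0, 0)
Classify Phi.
B_5

Compute the Cartan integers a_ij = 2(alpha_i, alpha_j)/(alpha_j, alpha_j); the resulting 5x5 Cartan matrix is
[[2, -2, 0, -1, 0], [-1, 2, 0, 0, 0], [0, 0, 2, -1, -1], [-1, 0, -1, 2, 0], [0, 0, -1, 0, 2]].
The roots have two lengths (squared-length ratio 2:1); the short ones are alpha_{2}. The associated Dynkin diagram is a chain of 5 nodes with a double edge at one end; the terminal node there is the unique short simple root (B_5), so the type is B_5 (the algebra so(11)).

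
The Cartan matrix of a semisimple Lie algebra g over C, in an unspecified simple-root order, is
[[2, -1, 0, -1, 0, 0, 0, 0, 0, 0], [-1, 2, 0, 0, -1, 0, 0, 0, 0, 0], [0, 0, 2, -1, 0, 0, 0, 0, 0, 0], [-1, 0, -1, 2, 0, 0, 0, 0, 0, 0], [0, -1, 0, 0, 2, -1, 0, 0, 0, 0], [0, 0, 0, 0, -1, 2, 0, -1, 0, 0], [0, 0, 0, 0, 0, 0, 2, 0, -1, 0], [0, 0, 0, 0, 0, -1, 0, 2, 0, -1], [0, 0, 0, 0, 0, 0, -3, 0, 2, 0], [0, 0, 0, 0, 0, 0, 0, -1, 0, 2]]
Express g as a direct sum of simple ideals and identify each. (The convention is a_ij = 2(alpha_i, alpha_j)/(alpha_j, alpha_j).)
A8 ⊕ G2

The diagram associated to this matrix has two connected components: the simple roots {alpha_1, alpha_2, alpha_3, alpha_4, alpha_5, alpha_6, alpha_8, alpha_10} form a chain of 8 nodes with single edges (A_8), and {alpha_7, alpha_9} form two nodes joined by a triple edge (G_2). A semisimple Lie algebra decomposes uniquely as the direct sum of simple ideals, one per connected component of its Dynkin diagram, so g ≅ A_8 ⊕ G_2 (dimension 80 + 14 = 94).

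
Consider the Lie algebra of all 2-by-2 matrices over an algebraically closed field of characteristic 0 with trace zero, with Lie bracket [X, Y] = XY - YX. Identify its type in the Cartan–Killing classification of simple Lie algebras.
type A_1

This is sl(2), which has dimension 2^2 - 1 = 3 and rank 2 - 1 = 1 (a Cartan subalgebra is the diagonal traceless matrices). In the classification of classical Lie algebras, the special linear algebra sl(n+1) has type A_n; here n = 1, so the Dynkin diagram is a chain of 1 nodes with single edges (A_1). Hence the type is A_1.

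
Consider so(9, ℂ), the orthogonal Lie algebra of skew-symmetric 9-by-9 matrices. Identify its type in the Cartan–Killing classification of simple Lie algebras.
This is so(9) with 9 odd, which has dimension 9(9-1)/2 = 36 and rank (9-1)/2 = 4. In the classification of classical Lie algebras, the orthogonal algebra so(2n+1) in an odd number of variables has type B_n; here n = 4, so the Dynkin diagram is a chain of 4 nodes with a double edge at one end; the terminal node there is the unique short simple root (B_4). Hence the type is B_4.

B4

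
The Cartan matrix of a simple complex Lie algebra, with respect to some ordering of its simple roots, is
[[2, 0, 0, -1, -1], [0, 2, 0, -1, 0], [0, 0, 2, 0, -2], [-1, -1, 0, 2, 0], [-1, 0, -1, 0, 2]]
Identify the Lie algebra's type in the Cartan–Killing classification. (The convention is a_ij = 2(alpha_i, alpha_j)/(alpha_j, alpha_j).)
C_5 (sp(10))

The matrix has rank 5 with 2's on the diagonal. Reading the off-diagonal entries as Dynkin edges (a single edge where a_ij = a_ji = -1; a double or triple edge where a_ij * a_ji = 2 or 3), the diagram is a chain of 5 nodes with a double edge at one end; the terminal node there is the unique long simple root (C_5). One simple-root ordering that puts it in standard form is (alpha_2, alpha_4, alpha_1, alpha_5, alpha_3). So the algebra is type C_5, i.e. sp(10).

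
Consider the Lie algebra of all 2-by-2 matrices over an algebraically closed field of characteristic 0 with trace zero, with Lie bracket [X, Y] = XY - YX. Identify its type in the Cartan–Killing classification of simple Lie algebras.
This is sl(2), which has dimension 2^2 - 1 = 3 and rank 2 - 1 = 1 (a Cartan subalgebra is the diagonal traceless matrices). In the classification of classical Lie algebras, the special linear algebra sl(n+1) has type A_n; here n = 1, so the Dynkin diagram is a chain of 1 nodes with single edges (A_1). Hence the type is A_1.

type A_1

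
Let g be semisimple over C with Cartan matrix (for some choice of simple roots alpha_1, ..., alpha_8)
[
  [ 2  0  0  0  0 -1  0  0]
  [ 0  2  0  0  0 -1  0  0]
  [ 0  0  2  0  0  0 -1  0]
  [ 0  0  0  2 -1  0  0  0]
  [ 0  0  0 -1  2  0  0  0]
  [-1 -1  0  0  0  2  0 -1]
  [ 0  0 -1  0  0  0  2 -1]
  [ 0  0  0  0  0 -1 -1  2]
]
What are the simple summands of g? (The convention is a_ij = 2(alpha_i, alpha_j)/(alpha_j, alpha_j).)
The diagram associated to this matrix has two connected components: the simple roots {alpha_4, alpha_5} form a chain of 2 nodes with single edges (A_2), and {alpha_1, alpha_2, alpha_3, alpha_6, alpha_7, alpha_8} form a chain of 4 nodes with a fork of two nodes at one end (D_6). A semisimple Lie algebra decomposes uniquely as the direct sum of simple ideals, one per connected component of its Dynkin diagram, so g ≅ A_2 ⊕ D_6 (dimension 8 + 66 = 74).

A_2 ⊕ D_6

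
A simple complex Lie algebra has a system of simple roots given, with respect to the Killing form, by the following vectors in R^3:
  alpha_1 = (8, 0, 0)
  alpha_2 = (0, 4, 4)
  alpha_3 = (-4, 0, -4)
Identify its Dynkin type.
Compute the Cartan integers a_ij = 2(alpha_i, alpha_j)/(alpha_j, alpha_j); the resulting 3x3 Cartan matrix is
[[2, 0, -2], [0, 2, -1], [-1, -1, 2]].
The roots have two lengths (squared-length ratio 2:1); the short ones are alpha_{2,3}. The associated Dynkin diagram is a chain of 3 nodes with a double edge at one end; the terminal node there is the unique long simple root (C_3), so the type is C_3 (the algebra sp(6)).

C_3 (sp(6))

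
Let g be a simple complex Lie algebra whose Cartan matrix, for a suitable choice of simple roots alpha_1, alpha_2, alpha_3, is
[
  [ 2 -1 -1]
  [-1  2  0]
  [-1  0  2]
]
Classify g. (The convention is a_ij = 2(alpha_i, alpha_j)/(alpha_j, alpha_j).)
A_3 (sl(4))

The matrix has rank 3 with 2's on the diagonal. Reading the off-diagonal entries as Dynkin edges (a single edge where a_ij = a_ji = -1; a double or triple edge where a_ij * a_ji = 2 or 3), the diagram is a chain of 3 nodes with single edges (A_3). One simple-root ordering that puts it in standard form is (alpha_2, alpha_1, alpha_3). So the algebra is type A_3, i.e. sl(4).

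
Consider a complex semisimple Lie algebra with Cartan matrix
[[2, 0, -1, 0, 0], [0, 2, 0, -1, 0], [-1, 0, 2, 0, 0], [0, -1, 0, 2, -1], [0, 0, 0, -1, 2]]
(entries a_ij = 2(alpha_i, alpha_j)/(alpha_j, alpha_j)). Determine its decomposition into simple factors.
type A_2 + type A_3

The diagram associated to this matrix has two connected components: the simple roots {alpha_1, alpha_3} form a chain of 2 nodes with single edges (A_2), and {alpha_2, alpha_4, alpha_5} form a chain of 3 nodes with single edges (A_3). A semisimple Lie algebra decomposes uniquely as the direct sum of simple ideals, one per connected component of its Dynkin diagram, so g ≅ A_2 ⊕ A_3 (dimension 8 + 15 = 23).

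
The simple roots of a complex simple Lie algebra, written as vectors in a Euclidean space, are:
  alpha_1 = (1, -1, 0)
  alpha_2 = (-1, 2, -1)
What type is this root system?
G_2

Compute the Cartan integers a_ij = 2(alpha_i, alpha_j)/(alpha_j, alpha_j); the resulting 2x2 Cartan matrix is
[[2, -1], [-3, 2]].
The roots have two lengths (squared-length ratio 3:1); the short ones are alpha_{1}. The associated Dynkin diagram is two nodes joined by a triple edge (G_2), so the type is G_2.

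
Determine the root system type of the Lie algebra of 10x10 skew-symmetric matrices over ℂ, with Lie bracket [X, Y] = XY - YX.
This is so(10) with 10 even, which has dimension 10(10-1)/2 = 45 and rank 10/2 = 5. In the classification of classical Lie algebras, the orthogonal algebra so(2n) in an even number of variables has type D_n; here n = 5, so the Dynkin diagram is a chain of 3 nodes with a fork of two nodes at one end (D_5). Hence the type is D_5.

D_5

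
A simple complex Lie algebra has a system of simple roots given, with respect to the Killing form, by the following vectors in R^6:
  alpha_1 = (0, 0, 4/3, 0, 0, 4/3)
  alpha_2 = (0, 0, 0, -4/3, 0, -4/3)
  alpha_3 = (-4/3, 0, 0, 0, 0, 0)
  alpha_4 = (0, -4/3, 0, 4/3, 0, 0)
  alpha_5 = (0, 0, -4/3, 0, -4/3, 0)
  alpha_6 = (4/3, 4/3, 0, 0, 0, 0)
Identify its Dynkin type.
Compute the Cartan integers a_ij = 2(alpha_i, alpha_j)/(alpha_j, alpha_j); the resulting 6x6 Cartan matrix is
[[2, -1, 0, 0, -1, 0], [-1, 2, 0, -1, 0, 0], [0, 0, 2, 0, 0, -1], [0, -1, 0, 2, 0, -1], [-1, 0, 0, 0, 2, 0], [0, 0, -2, -1, 0, 2]].
The roots have two lengths (squared-length ratio 2:1); the short ones are alpha_{3}. The associated Dynkin diagram is a chain of 6 nodes with a double edge at one end; the terminal node there is the unique short simple root (B_6), so the type is B_6 (the algebra so(13)).

B_6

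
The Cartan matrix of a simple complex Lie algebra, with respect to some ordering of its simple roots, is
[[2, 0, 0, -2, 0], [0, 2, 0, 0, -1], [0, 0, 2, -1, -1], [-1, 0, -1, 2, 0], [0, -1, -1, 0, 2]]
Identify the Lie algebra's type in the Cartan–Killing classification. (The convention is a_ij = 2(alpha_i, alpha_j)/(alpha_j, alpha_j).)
type C_5

The matrix has rank 5 with 2's on the diagonal. Reading the off-diagonal entries as Dynkin edges (a single edge where a_ij = a_ji = -1; a double or triple edge where a_ij * a_ji = 2 or 3), the diagram is a chain of 5 nodes with a double edge at one end; the terminal node there is the unique long simple root (C_5). One simple-root ordering that puts it in standard form is (alpha_2, alpha_5, alpha_3, alpha_4, alpha_1). So the algebra is type C_5, i.e. sp(10).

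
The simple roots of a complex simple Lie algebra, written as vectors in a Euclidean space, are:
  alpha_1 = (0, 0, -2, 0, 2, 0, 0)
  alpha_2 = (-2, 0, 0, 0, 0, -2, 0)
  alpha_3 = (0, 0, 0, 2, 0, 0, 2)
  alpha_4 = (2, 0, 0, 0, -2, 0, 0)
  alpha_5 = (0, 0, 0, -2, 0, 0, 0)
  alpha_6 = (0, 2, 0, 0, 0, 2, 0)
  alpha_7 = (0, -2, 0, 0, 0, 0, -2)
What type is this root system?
Compute the Cartan integers a_ij = 2(alpha_i, alpha_j)/(alpha_j, alpha_j); the resulting 7x7 Cartan matrix is
[[2, 0, 0, -1, 0, 0, 0], [0, 2, 0, -1, 0, -1, 0], [0, 0, 2, 0, -2, 0, -1], [-1, -1, 0, 2, 0, 0, 0], [0, 0, -1, 0, 2, 0, 0], [0, -1, 0, 0, 0, 2, -1], [0, 0, -1, 0, 0, -1, 2]].
The roots have two lengths (squared-length ratio 2:1); the short ones are alpha_{5}. The associated Dynkin diagram is a chain of 7 nodes with a double edge at one end; the terminal node there is the unique short simple root (B_7), so the type is B_7 (the algebra so(15)).

B_7 (so(15))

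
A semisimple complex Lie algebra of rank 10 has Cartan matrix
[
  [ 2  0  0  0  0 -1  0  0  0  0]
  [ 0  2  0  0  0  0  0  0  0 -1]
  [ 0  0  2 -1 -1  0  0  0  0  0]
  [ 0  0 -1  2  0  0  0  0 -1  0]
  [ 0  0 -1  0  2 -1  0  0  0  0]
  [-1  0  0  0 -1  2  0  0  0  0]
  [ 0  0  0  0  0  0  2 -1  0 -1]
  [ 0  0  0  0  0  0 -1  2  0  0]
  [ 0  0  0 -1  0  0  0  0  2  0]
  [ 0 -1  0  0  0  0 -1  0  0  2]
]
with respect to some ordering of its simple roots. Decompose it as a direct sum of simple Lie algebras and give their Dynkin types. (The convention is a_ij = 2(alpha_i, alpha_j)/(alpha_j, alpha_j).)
The diagram associated to this matrix has two connected components: the simple roots {alpha_2, alpha_7, alpha_8, alpha_10} form a chain of 4 nodes with single edges (A_4), and {alpha_1, alpha_3, alpha_4, alpha_5, alpha_6, alpha_9} form a chain of 6 nodes with single edges (A_6). A semisimple Lie algebra decomposes uniquely as the direct sum of simple ideals, one per connected component of its Dynkin diagram, so g ≅ A_4 ⊕ A_6 (dimension 24 + 48 = 72).

A_4 ⊕ A_6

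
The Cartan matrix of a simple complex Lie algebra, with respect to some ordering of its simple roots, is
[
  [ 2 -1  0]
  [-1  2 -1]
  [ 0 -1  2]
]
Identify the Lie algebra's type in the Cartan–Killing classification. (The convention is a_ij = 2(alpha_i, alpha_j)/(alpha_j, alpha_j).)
type A_3

The matrix has rank 3 with 2's on the diagonal. Reading the off-diagonal entries as Dynkin edges (a single edge where a_ij = a_ji = -1; a double or triple edge where a_ij * a_ji = 2 or 3), the diagram is a chain of 3 nodes with single edges (A_3). One simple-root ordering that puts it in standard form is (alpha_3, alpha_2, alpha_1). So the algebra is type A_3, i.e. sl(4).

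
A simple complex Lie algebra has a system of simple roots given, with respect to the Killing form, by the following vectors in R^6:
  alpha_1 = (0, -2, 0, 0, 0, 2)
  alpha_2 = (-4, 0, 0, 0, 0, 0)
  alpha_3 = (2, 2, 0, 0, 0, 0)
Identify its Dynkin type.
Compute the Cartan integers a_ij = 2(alpha_i, alpha_j)/(alpha_j, alpha_j); the resulting 3x3 Cartan matrix is
[[2, 0, -1], [0, 2, -2], [-1, -1, 2]].
The roots have two lengths (squared-length ratio 2:1); the short ones are alpha_{1,3}. The associated Dynkin diagram is a chain of 3 nodes with a double edge at one end; the terminal node there is the unique long simple root (C_3), so the type is C_3 (the algebra sp(6)).

C3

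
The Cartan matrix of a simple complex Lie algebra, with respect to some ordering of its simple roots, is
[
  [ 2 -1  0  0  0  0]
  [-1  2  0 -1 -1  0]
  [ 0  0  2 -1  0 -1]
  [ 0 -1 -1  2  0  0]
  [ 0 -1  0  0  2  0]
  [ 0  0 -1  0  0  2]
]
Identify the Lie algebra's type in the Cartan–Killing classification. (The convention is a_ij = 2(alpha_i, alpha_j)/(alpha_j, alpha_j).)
The matrix has rank 6 with 2's on the diagonal. Reading the off-diagonal entries as Dynkin edges (a single edge where a_ij = a_ji = -1; a double or triple edge where a_ij * a_ji = 2 or 3), the diagram is a chain of 4 nodes with a fork of two nodes at one end (D_6). One simple-root ordering that puts it in standard form is (alpha_6, alpha_3, alpha_4, alpha_2, alpha_5, alpha_1). So the algebra is type D_6, i.e. so(12).

type D_6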